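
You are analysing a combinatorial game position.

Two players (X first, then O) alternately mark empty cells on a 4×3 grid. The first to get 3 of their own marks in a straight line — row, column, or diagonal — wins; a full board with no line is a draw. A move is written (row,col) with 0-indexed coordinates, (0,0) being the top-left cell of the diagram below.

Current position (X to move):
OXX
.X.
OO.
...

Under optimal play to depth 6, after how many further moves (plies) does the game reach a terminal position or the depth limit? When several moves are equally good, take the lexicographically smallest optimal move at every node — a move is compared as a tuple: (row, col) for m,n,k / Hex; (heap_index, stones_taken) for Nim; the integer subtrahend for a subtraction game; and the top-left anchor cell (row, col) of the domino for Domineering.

PV length from [OXX/.X./OO./...]: 4 plies

ply 1, X at OXX/.X./OO./... | (1,0)=-1→OXX/XX./OO./...*; (1,2)=-1→OXX/.XX/OO./...; (2,2)=-1→OXX/.X./OOX/...; (3,0)=-1→OXX/.X./OO./X..; (3,1)=-1→OXX/.X./OO./.X.; (3,2)=-1→OXX/.X./OO./..X
ply 2, O at OXX/XX./OO./... | (1,2)=+1→OXX/XXO/OO./...*; (2,2)=+1→OXX/XX./OOO/...; (3,0)=-1→OXX/XX./OO./O..; (3,1)=-1→OXX/XX./OO./.O.; (3,2)=-1→OXX/XX./OO./..O
ply 3, X at OXX/XXO/OO./... | (2,2)=-1→OXX/XXO/OOX/...*; (3,0)=-1→OXX/XXO/OO./X..; (3,1)=-1→OXX/XXO/OO./.X.; (3,2)=-1→OXX/XXO/OO./..X
ply 4, O at OXX/XXO/OOX/... | (3,0)=+1→OXX/XXO/OOX/O..*; (3,1)=+0→OXX/XXO/OOX/.O.; (3,2)=+0→OXX/XXO/OOX/..O
ply 5: OXX/XXO/OOX/O.. is terminal -1 (X); from OXX/.X./OO./... depth 6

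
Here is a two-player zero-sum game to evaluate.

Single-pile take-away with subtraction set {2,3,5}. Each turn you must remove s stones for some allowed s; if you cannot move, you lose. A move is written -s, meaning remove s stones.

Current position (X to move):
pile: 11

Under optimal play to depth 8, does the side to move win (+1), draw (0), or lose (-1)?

value(11, X) = +1

p1 X@[11]: -2[9]-1 -3[8]+1* -5[6]-1
p2 O@[8]: -2[6]-1* -3[5]-1 -5[3]-1
p3 X@[6]: -2[4]-1 -3[3]-1 -5[1]+1*
p4 O@[1] terminal -1; root [11] d8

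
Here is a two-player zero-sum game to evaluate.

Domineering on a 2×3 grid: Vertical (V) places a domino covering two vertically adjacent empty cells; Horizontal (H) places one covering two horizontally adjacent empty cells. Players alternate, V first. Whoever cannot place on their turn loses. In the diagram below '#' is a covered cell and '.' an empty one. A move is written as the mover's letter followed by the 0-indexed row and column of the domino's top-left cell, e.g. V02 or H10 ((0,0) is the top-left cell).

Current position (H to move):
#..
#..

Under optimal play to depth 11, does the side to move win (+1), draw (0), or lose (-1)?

value(#../#.., H) = +1

p1 H@[#../#..]: H01[###/#..]+1* H11[#../###]+1
p2 V@[###/#..] terminal -1; root [#../#..] d11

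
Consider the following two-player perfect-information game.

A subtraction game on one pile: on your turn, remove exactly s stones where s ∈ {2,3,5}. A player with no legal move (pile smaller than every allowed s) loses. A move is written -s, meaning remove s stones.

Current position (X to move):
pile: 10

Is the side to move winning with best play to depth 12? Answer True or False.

ply 1, X at 10 | -2=+1→8*; -3=+1→7; -5=-1→5
ply 2, O at 8 | -2=-1→6*; -3=-1→5; -5=-1→3
ply 3, X at 6 | -2=-1→4; -3=-1→3; -5=+1→1*
ply 4: 1 is terminal -1 (O); from 10 depth 12

X winning at [10]: True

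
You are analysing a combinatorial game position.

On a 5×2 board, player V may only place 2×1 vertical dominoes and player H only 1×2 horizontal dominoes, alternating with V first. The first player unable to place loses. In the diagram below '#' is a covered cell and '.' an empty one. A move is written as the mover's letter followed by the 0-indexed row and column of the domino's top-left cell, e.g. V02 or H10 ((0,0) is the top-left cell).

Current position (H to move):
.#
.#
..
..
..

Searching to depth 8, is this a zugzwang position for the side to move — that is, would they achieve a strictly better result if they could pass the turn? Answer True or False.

zugzwang(.#/.#/../../.., H) = False

p1 H@[.#/.#/../../..]: H20[.#/.#/##/../..]-1 H30[.#/.#/../##/..]+1* H40[.#/.#/../../##]-1
p2 V@[.#/.#/../##/..]: V00[##/##/../##/..]-1* V10[.#/##/#./##/..]-1
p3 H@[##/##/../##/..]: H20[##/##/##/##/..]+1* H40[##/##/../##/##]+1
p4 V@[##/##/##/##/..] terminal -1; root [.#/.#/../../..] d8
if H skipped the turn, V would face:
~ p1 V@[.#/.#/../../..]: V00[##/##/../../..]-1 V10[.#/##/#./../..]-1 V20[.#/.#/#./#./..]+1* V21[.#/.#/.#/.#/..]+1 V30[.#/.#/../#./#.]+1 V31[.#/.#/../.#/.#]+1
~ p2 H@[.#/.#/#./#./..]: H40[.#/.#/#./#./##]-1*
~ p3 V@[.#/.#/#./#./##]: V00[##/##/#./#./##]+1* V21[.#/.#/##/##/##]+1
~ p4 H@[##/##/#./#./##] terminal -1; root [.#/.#/../../..] d8
compare (H): move=+1 vs pass=-1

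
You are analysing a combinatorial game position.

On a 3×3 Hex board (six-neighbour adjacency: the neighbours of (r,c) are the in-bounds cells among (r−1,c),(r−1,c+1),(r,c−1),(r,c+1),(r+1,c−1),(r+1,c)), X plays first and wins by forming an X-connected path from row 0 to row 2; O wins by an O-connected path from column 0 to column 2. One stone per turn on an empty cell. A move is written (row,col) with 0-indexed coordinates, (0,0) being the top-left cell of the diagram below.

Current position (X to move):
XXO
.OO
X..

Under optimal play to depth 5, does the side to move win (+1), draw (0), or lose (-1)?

value(XXO/.OO/X.., X) = +1

[XXO/.OO/X..] X move#1: (1,0):+1/XXO/XOO/X..*, (2,1):-1/XXO/.OO/XX., (2,2):-1/XXO/.OO/X.X
[XXO/XOO/X..] end (terminal -1, O#2); searched XXO/.OO/X.. to 5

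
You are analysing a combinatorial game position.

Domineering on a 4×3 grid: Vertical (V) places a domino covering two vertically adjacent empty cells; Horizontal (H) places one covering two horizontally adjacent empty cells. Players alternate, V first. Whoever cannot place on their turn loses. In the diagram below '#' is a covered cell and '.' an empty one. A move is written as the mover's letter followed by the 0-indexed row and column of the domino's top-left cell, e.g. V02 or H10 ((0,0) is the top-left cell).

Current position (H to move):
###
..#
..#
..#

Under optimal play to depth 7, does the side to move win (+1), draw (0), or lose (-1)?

value(###/..#/..#/..#, H) = +1

[###/..#/..#/..#] H move#1: H10:-1/###/###/..#/..#, H20:+1/###/..#/###/..#*, H30:-1/###/..#/..#/###
[###/..#/###/..#] end (terminal -1, V#2); searched ###/..#/..#/..# to 7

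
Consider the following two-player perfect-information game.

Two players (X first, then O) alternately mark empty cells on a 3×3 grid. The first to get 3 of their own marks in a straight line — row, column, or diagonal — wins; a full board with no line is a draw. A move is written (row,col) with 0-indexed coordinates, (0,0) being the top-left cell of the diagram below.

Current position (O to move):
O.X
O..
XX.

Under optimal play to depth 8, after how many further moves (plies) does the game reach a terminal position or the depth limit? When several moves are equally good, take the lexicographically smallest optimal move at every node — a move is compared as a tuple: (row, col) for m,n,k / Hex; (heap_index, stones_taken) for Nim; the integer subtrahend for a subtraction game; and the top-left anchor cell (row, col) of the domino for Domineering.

PV length from [O.X/O../XX.]: 2 plies

[O.X/O../XX.] O move#1: (0,1):-1/OOX/O../XX.*, (1,1):-1/O.X/OO./XX., (1,2):-1/O.X/O.O/XX., (2,2):-1/O.X/O../XXO
[OOX/O../XX.] X move#2: (1,1):+1/OOX/OX./XX.*, (1,2):+1/OOX/O.X/XX., (2,2):+1/OOX/O../XXX
[OOX/OX./XX.] end (terminal -1, O#3); searched O.X/O../XX. to 8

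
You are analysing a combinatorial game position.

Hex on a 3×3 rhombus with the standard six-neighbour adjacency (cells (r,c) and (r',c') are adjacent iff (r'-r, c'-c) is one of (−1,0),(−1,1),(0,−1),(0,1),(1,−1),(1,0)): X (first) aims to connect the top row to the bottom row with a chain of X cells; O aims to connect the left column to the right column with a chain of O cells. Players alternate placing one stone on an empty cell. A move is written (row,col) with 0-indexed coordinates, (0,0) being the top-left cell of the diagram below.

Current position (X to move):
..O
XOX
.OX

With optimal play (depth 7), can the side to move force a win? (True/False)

ply 1, X at ..O/XOX/.OX | (0,0)=-1→X.O/XOX/.OX; (0,1)=-1→.XO/XOX/.OX; (2,0)=+1→..O/XOX/XOX*
ply 2, O at ..O/XOX/XOX | (0,0)=-1→O.O/XOX/XOX*; (0,1)=-1→.OO/XOX/XOX
ply 3, X at O.O/XOX/XOX | (0,1)=+1→OXO/XOX/XOX*
ply 4: OXO/XOX/XOX is terminal -1 (O); from ..O/XOX/.OX depth 7

X winning at [..O/XOX/.OX]: True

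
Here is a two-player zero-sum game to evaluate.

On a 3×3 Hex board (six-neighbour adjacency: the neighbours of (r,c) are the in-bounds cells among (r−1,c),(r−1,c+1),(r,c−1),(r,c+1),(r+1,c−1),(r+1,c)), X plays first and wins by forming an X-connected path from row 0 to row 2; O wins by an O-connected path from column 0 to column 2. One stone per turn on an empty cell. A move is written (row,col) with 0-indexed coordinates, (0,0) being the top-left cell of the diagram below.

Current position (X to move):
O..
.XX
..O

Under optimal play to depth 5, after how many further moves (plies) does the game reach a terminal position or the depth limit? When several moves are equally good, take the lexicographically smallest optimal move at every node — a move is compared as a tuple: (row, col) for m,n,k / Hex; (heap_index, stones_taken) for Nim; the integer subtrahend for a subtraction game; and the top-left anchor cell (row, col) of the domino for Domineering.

ply 1, X at O../.XX/..O | (0,1)=+1→OX./.XX/..O*; (0,2)=+1→O.X/.XX/..O; (1,0)=+1→O../XXX/..O; (2,0)=+1→O../.XX/X.O; (2,1)=+1→O../.XX/.XO
ply 2, O at OX./.XX/..O | (0,2)=-1→OXO/.XX/..O*; (1,0)=-1→OX./OXX/..O; (2,0)=-1→OX./.XX/O.O; (2,1)=-1→OX./.XX/.OO
ply 3, X at OXO/.XX/..O | (1,0)=+1→OXO/XXX/..O*; (2,0)=+1→OXO/.XX/X.O; (2,1)=+1→OXO/.XX/.XO
ply 4, O at OXO/XXX/..O | (2,0)=-1→OXO/XXX/O.O*; (2,1)=-1→OXO/XXX/.OO
ply 5, X at OXO/XXX/O.O | (2,1)=+1→OXO/XXX/OXO*
ply 6: OXO/XXX/OXO is terminal -1 (O); from O../.XX/..O depth 5

PV length from [O../.XX/..O]: 5 plies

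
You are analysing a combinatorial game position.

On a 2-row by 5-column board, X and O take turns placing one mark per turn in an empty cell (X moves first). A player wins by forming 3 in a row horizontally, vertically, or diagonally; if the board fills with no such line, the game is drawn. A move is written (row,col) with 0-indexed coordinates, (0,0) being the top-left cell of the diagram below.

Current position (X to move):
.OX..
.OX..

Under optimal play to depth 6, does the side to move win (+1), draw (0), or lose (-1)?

value(.OX../.OX.., X) = 0

ply 1, X at .OX../.OX.. | (0,0)=+0→XOX../.OX..*; (0,3)=+0→.OXX./.OX..; (0,4)=+0→.OX.X/.OX..; (1,0)=+0→.OX../XOX..; (1,3)=+0→.OX../.OXX.; (1,4)=+0→.OX../.OX.X
ply 2, O at XOX../.OX.. | (0,3)=+0→XOXO./.OX..*; (0,4)=+0→XOX.O/.OX..; (1,0)=+0→XOX../OOX..; (1,3)=+0→XOX../.OXO.; (1,4)=+0→XOX../.OX.O
ply 3, X at XOXO./.OX.. | (0,4)=+0→XOXOX/.OX..*; (1,0)=+0→XOXO./XOX..; (1,3)=+0→XOXO./.OXX.; (1,4)=+0→XOXO./.OX.X
ply 4, O at XOXOX/.OX.. | (1,0)=+0→XOXOX/OOX..*; (1,3)=+0→XOXOX/.OXO.; (1,4)=+0→XOXOX/.OX.O
ply 5, X at XOXOX/OOX.. | (1,3)=+0→XOXOX/OOXX.*; (1,4)=+0→XOXOX/OOX.X
ply 6, O at XOXOX/OOXX. | (1,4)=+0→XOXOX/OOXXO*
ply 7: XOXOX/OOXXO is terminal +0 (X); from .OX../.OX.. depth 6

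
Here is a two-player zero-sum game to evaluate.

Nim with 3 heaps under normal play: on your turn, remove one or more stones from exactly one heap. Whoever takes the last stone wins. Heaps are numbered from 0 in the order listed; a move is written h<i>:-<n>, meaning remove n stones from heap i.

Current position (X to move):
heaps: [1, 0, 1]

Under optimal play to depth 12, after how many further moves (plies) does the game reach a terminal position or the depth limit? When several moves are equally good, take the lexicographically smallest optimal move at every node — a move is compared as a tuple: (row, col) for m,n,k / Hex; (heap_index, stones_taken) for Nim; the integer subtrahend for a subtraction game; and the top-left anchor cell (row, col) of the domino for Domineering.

PV length from [(1,0,1)]: 2 plies

p1 X@[(1,0,1)]: h0:-1[(0,0,1)]-1* h2:-1[(1,0,0)]-1
p2 O@[(0,0,1)]: h2:-1[(0,0,0)]+1*
p3 X@[(0,0,0)] terminal -1; root [(1,0,1)] d12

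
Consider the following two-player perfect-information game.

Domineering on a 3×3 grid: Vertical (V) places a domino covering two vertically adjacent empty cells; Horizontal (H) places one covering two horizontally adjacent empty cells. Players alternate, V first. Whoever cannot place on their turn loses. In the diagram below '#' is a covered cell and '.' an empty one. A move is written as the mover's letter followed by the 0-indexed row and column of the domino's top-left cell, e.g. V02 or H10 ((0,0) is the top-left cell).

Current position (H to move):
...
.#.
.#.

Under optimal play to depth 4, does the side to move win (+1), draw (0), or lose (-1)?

p1 H@[.../.#./.#.]: H00[##./.#./.#.]-1* H01[.##/.#./.#.]-1
p2 V@[##./.#./.#.]: V02[###/.##/.#.]+1* V10[##./##./##.]+1 V12[##./.##/.##]+1
p3 H@[###/.##/.#.] terminal -1; root [.../.#./.#.] d4

value(.../.#./.#., H) = -1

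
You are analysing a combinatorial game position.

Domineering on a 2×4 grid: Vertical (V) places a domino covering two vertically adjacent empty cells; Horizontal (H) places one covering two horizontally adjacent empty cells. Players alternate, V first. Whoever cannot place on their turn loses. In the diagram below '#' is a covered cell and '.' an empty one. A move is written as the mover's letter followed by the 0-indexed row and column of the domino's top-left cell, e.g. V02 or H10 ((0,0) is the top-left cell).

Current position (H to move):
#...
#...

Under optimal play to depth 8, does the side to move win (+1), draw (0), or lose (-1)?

[#.../#...] H move#1: H01:+1/###./#...*, H02:+1/#.##/#..., H11:+1/#.../###., H12:+1/#.../#.##
[###./#...] V move#2: V03:-1/####/#..#*
[####/#..#] H move#3: H11:+1/####/####*
[####/####] end (terminal -1, V#4); searched #.../#... to 8

value(#.../#..., H) = +1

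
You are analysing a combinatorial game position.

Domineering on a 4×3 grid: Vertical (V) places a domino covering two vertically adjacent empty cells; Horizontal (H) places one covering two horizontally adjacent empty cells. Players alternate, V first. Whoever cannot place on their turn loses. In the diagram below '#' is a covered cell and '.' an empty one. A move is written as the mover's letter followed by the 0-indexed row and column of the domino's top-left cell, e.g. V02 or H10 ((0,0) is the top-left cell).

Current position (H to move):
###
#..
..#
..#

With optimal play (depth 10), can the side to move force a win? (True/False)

p1 H@[###/#../..#/..#]: H11[###/###/..#/..#]-1 H20[###/#../###/..#]+1* H30[###/#../..#/###]-1
p2 V@[###/#../###/..#] terminal -1; root [###/#../..#/..#] d10

H winning at [###/#../..#/..#]: True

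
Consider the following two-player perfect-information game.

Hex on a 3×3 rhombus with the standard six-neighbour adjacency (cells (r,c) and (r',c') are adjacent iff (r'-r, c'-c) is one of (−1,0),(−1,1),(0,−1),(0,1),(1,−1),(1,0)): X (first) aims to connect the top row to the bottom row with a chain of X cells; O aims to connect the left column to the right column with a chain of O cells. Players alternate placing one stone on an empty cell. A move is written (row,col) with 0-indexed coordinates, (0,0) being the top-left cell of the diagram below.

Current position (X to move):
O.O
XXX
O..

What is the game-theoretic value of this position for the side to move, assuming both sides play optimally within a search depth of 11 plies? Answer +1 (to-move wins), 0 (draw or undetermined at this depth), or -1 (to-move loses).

value(O.O/XXX/O.., X) = +1

[O.O/XXX/O..] X move#1: (0,1):+1/OXO/XXX/O..*, (2,1):-1/O.O/XXX/OX., (2,2):-1/O.O/XXX/O.X
[OXO/XXX/O..] O move#2: (2,1):-1/OXO/XXX/OO.*, (2,2):-1/OXO/XXX/O.O
[OXO/XXX/OO.] X move#3: (2,2):+1/OXO/XXX/OOX*
[OXO/XXX/OOX] end (terminal -1, O#4); searched O.O/XXX/O.. to 11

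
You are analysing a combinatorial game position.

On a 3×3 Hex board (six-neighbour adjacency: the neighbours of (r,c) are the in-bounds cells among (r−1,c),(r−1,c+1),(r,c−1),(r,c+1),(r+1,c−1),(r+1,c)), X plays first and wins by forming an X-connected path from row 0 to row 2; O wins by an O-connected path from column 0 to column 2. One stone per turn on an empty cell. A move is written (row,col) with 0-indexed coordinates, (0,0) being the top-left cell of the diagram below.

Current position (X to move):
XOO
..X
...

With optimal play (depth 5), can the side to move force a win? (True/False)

X winning at [XOO/..X/...]: True

p1 X@[XOO/..X/...]: (1,0)[XOO/X.X/...]+1* (1,1)[XOO/.XX/...]-1 (2,0)[XOO/..X/X..]-1 (2,1)[XOO/..X/.X.]-1 (2,2)[XOO/..X/..X]-1
p2 O@[XOO/X.X/...]: (1,1)[XOO/XOX/...]-1* (2,0)[XOO/X.X/O..]-1 (2,1)[XOO/X.X/.O.]-1 (2,2)[XOO/X.X/..O]-1
p3 X@[XOO/XOX/...]: (2,0)[XOO/XOX/X..]+1* (2,1)[XOO/XOX/.X.]-1 (2,2)[XOO/XOX/..X]-1
p4 O@[XOO/XOX/X..] terminal -1; root [XOO/..X/...] d5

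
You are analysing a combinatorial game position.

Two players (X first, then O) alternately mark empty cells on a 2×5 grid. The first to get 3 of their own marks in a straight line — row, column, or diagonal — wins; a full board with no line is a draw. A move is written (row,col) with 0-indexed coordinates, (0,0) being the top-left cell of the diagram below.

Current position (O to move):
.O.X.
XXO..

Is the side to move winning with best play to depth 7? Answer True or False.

ply 1, O at .O.X./XXO.. | (0,0)=+0→OO.X./XXO..*; (0,2)=+0→.OOX./XXO..; (0,4)=+0→.O.XO/XXO..; (1,3)=+0→.O.X./XXOO.; (1,4)=+0→.O.X./XXO.O
ply 2, X at OO.X./XXO.. | (0,2)=+0→OOXX./XXO..*; (0,4)=-1→OO.XX/XXO..; (1,3)=-1→OO.X./XXOX.; (1,4)=-1→OO.X./XXO.X
ply 3, O at OOXX./XXO.. | (0,4)=+0→OOXXO/XXO..*; (1,3)=-1→OOXX./XXOO.; (1,4)=-1→OOXX./XXO.O
ply 4, X at OOXXO/XXO.. | (1,3)=+0→OOXXO/XXOX.*; (1,4)=+0→OOXXO/XXO.X
ply 5, O at OOXXO/XXOX. | (1,4)=+0→OOXXO/XXOXO*
ply 6: OOXXO/XXOXO is terminal +0 (X); from .O.X./XXO.. depth 7

O winning at [.O.X./XXO..]: False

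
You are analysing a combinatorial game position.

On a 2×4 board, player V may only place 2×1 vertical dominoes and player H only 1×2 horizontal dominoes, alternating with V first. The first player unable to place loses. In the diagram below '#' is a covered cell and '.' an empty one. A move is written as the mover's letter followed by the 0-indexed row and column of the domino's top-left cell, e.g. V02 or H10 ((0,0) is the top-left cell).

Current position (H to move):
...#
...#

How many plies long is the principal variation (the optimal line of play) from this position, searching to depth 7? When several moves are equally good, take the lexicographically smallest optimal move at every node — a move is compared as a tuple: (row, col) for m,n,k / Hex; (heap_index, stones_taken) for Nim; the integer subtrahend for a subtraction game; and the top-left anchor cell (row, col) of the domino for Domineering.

ply 1, H at ...#/...# | H00=+1→##.#/...#*; H01=+1→.###/...#; H10=+1→...#/##.#; H11=+1→...#/.###
ply 2, V at ##.#/...# | V02=-1→####/..##*
ply 3, H at ####/..## | H10=+1→####/####*
ply 4: ####/#### is terminal -1 (V); from ...#/...# depth 7

PV length from [...#/...#]: 3 plies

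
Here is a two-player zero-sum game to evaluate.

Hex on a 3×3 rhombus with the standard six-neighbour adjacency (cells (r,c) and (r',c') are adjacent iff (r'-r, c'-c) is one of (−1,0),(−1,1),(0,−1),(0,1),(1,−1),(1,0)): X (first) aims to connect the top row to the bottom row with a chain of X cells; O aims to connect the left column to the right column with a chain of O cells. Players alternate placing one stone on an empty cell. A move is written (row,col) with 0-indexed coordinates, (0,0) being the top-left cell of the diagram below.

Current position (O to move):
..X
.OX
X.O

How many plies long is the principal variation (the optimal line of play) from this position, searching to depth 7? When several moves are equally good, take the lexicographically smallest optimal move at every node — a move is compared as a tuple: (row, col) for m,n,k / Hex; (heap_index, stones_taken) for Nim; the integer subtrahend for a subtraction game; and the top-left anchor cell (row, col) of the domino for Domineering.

PV length from [..X/.OX/X.O]: 4 plies

p1 O@[..X/.OX/X.O]: (0,0)[O.X/.OX/X.O]-1* (0,1)[.OX/.OX/X.O]-1 (1,0)[..X/OOX/X.O]-1 (2,1)[..X/.OX/XOO]-1
p2 X@[O.X/.OX/X.O]: (0,1)[OXX/.OX/X.O]+1* (1,0)[O.X/XOX/X.O]+1 (2,1)[O.X/.OX/XXO]+1
p3 O@[OXX/.OX/X.O]: (1,0)[OXX/OOX/X.O]-1* (2,1)[OXX/.OX/XOO]-1
p4 X@[OXX/OOX/X.O]: (2,1)[OXX/OOX/XXO]+1*
p5 O@[OXX/OOX/XXO] terminal -1; root [..X/.OX/X.O] d7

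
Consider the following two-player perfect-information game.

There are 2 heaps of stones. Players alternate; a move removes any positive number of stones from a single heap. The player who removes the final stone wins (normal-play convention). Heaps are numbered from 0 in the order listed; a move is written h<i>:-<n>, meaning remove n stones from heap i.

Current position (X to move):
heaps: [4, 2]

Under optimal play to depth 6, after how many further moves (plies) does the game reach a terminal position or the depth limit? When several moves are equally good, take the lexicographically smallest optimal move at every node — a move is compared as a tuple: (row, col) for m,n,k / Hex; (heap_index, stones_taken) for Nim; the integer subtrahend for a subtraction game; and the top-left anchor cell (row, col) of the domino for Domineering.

[(4,2)] X move#1: h0:-1:-1/(3,2), h0:-2:+1/(2,2)*, h0:-3:-1/(1,2), h0:-4:-1/(0,2), h1:-1:-1/(4,1), h1:-2:-1/(4,0)
[(2,2)] O move#2: h0:-1:-1/(1,2)*, h0:-2:-1/(0,2), h1:-1:-1/(2,1), h1:-2:-1/(2,0)
[(1,2)] X move#3: h0:-1:-1/(0,2), h1:-1:+1/(1,1)*, h1:-2:-1/(1,0)
[(1,1)] O move#4: h0:-1:-1/(0,1)*, h1:-1:-1/(1,0)
[(0,1)] X move#5: h1:-1:+1/(0,0)*
[(0,0)] end (terminal -1, O#6); searched (4,2) to 6

PV length from [(4,2)]: 5 plies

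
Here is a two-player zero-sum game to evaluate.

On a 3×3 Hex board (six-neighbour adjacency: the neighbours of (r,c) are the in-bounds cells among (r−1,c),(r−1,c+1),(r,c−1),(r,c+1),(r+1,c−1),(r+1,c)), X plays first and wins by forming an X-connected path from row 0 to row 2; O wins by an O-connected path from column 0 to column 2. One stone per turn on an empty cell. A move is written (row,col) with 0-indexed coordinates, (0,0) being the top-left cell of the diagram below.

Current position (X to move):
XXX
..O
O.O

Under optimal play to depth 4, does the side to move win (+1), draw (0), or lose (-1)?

[XXX/..O/O.O] X move#1: (1,0):-1/XXX/X.O/O.O*, (1,1):-1/XXX/.XO/O.O, (2,1):-1/XXX/..O/OXO
[XXX/X.O/O.O] O move#2: (1,1):+1/XXX/XOO/O.O*, (2,1):+1/XXX/X.O/OOO
[XXX/XOO/O.O] end (terminal -1, X#3); searched XXX/..O/O.O to 4

value(XXX/..O/O.O, X) = -1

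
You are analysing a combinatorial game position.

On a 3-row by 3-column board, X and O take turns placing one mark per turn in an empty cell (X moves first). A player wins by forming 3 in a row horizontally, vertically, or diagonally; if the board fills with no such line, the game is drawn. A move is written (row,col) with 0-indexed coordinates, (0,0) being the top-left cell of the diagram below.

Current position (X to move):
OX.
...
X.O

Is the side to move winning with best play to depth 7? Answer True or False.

X winning at [OX./.../X.O]: True

ply 1, X at OX./.../X.O | (0,2)=-1→OXX/.../X.O; (1,0)=-1→OX./X../X.O; (1,1)=+1→OX./.X./X.O*; (1,2)=-1→OX./..X/X.O; (2,1)=-1→OX./.../XXO
ply 2, O at OX./.X./X.O | (0,2)=-1→OXO/.X./X.O*; (1,0)=-1→OX./OX./X.O; (1,2)=-1→OX./.XO/X.O; (2,1)=-1→OX./.X./XOO
ply 3, X at OXO/.X./X.O | (1,0)=-1→OXO/XX./X.O; (1,2)=+1→OXO/.XX/X.O*; (2,1)=+1→OXO/.X./XXO
ply 4, O at OXO/.XX/X.O | (1,0)=-1→OXO/OXX/X.O*; (2,1)=-1→OXO/.XX/XOO
ply 5, X at OXO/OXX/X.O | (2,1)=+1→OXO/OXX/XXO*
ply 6: OXO/OXX/XXO is terminal -1 (O); from OX./.../X.O depth 7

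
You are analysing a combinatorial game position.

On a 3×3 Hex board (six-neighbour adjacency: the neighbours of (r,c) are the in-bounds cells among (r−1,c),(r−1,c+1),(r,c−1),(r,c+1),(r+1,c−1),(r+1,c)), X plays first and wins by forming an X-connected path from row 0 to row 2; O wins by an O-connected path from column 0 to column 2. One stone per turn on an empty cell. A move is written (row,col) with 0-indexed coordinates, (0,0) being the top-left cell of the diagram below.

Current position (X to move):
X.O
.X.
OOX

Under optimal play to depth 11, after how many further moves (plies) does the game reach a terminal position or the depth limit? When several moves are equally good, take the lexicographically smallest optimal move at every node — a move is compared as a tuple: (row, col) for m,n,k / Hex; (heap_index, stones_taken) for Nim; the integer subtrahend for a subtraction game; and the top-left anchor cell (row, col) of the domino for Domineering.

ply 1, X at X.O/.X./OOX | (0,1)=-1→XXO/.X./OOX; (1,0)=-1→X.O/XX./OOX; (1,2)=+1→X.O/.XX/OOX*
ply 2, O at X.O/.XX/OOX | (0,1)=-1→XOO/.XX/OOX*; (1,0)=-1→X.O/OXX/OOX
ply 3, X at XOO/.XX/OOX | (1,0)=+1→XOO/XXX/OOX*
ply 4: XOO/XXX/OOX is terminal -1 (O); from X.O/.X./OOX depth 11

PV length from [X.O/.X./OOX]: 3 plies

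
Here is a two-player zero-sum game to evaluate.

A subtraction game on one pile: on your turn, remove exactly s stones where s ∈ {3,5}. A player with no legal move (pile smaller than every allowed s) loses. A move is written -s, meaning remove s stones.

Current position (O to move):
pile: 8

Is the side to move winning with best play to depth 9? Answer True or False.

O winning at [8]: False

p1 O@[8]: -3[5]-1* -5[3]-1
p2 X@[5]: -3[2]+1* -5[0]+1
p3 O@[2] terminal -1; root [8] d9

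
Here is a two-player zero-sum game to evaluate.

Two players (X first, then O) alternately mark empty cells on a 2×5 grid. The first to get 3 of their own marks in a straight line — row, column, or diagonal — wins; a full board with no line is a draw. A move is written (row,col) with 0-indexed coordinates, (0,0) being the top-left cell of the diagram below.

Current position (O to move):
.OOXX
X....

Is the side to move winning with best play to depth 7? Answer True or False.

ply 1, O at .OOXX/X.... | (0,0)=+1→OOOXX/X....*; (1,1)=+0→.OOXX/XO...; (1,2)=+1→.OOXX/X.O..; (1,3)=+1→.OOXX/X..O.; (1,4)=+0→.OOXX/X...O
ply 2: OOOXX/X.... is terminal -1 (X); from .OOXX/X.... depth 7

O winning at [.OOXX/X....]: True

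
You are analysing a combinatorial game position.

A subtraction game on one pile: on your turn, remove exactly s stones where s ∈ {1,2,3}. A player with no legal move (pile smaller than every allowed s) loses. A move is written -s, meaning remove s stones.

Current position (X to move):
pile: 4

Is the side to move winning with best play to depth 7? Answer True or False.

X winning at [4]: False

p1 X@[4]: -1[3]-1* -2[2]-1 -3[1]-1
p2 O@[3]: -1[2]-1 -2[1]-1 -3[0]+1*
p3 X@[0] terminal -1; root [4] d7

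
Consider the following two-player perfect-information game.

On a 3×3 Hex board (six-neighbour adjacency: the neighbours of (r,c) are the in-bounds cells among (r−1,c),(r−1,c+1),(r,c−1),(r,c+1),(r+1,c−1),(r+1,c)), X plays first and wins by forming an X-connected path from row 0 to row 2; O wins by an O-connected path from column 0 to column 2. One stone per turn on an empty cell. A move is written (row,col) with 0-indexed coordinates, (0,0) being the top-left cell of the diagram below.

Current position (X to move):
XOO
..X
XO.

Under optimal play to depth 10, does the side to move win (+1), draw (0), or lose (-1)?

value(XOO/..X/XO., X) = +1

ply 1, X at XOO/..X/XO. | (1,0)=+1→XOO/X.X/XO.*; (1,1)=-1→XOO/.XX/XO.; (2,2)=-1→XOO/..X/XOX
ply 2: XOO/X.X/XO. is terminal -1 (O); from XOO/..X/XO. depth 10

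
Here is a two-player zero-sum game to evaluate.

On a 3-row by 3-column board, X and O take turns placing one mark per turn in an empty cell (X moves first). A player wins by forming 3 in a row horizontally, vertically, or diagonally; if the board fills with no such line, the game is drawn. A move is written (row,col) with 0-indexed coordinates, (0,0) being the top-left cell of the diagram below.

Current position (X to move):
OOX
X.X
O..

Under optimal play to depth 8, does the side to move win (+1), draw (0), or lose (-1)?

p1 X@[OOX/X.X/O..]: (1,1)[OOX/XXX/O..]+1* (2,1)[OOX/X.X/OX.]+1 (2,2)[OOX/X.X/O.X]+1
p2 O@[OOX/XXX/O..] terminal -1; root [OOX/X.X/O..] d8

value(OOX/X.X/O.., X) = +1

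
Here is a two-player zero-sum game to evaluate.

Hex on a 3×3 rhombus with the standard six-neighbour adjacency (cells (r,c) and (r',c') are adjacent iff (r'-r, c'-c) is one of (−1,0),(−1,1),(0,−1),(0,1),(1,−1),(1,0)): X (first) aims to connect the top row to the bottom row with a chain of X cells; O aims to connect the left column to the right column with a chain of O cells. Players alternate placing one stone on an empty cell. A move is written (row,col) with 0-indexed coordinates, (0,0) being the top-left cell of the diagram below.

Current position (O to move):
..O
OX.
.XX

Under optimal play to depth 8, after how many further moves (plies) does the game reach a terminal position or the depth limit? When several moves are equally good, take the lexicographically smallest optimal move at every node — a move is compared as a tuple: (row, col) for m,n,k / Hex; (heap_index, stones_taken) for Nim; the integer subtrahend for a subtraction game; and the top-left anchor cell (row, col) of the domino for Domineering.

ply 1, O at ..O/OX./.XX | (0,0)=-1→O.O/OX./.XX; (0,1)=+1→.OO/OX./.XX*; (1,2)=-1→..O/OXO/.XX; (2,0)=-1→..O/OX./OXX
ply 2: .OO/OX./.XX is terminal -1 (X); from ..O/OX./.XX depth 8

PV length from [..O/OX./.XX]: 1 ply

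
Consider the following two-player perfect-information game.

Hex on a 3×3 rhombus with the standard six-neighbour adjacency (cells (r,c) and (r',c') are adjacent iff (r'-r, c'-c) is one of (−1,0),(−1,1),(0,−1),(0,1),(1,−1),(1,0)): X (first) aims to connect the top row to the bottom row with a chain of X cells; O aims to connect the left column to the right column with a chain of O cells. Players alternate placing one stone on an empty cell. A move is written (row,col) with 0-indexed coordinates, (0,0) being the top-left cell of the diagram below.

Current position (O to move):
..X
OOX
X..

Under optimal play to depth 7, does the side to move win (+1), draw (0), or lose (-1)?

value(..X/OOX/X.., O) = -1

ply 1, O at ..X/OOX/X.. | (0,0)=-1→O.X/OOX/X..*; (0,1)=-1→.OX/OOX/X..; (2,1)=-1→..X/OOX/XO.; (2,2)=-1→..X/OOX/X.O
ply 2, X at O.X/OOX/X.. | (0,1)=+1→OXX/OOX/X..*; (2,1)=+1→O.X/OOX/XX.; (2,2)=+1→O.X/OOX/X.X
ply 3, O at OXX/OOX/X.. | (2,1)=-1→OXX/OOX/XO.*; (2,2)=-1→OXX/OOX/X.O
ply 4, X at OXX/OOX/XO. | (2,2)=+1→OXX/OOX/XOX*
ply 5: OXX/OOX/XOX is terminal -1 (O); from ..X/OOX/X.. depth 7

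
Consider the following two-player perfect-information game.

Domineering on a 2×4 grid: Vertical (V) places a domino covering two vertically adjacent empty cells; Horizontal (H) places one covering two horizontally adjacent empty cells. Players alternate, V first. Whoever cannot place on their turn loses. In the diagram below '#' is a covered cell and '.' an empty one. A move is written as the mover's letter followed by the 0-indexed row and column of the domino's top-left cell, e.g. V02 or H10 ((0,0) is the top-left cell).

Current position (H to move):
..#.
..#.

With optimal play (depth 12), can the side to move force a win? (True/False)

[..#./..#.] H move#1: H00:+1/###./..#.*, H10:+1/..#./###.
[###./..#.] V move#2: V03:-1/####/..##*
[####/..##] H move#3: H10:+1/####/####*
[####/####] end (terminal -1, V#4); searched ..#./..#. to 12

H winning at [..#./..#.]: True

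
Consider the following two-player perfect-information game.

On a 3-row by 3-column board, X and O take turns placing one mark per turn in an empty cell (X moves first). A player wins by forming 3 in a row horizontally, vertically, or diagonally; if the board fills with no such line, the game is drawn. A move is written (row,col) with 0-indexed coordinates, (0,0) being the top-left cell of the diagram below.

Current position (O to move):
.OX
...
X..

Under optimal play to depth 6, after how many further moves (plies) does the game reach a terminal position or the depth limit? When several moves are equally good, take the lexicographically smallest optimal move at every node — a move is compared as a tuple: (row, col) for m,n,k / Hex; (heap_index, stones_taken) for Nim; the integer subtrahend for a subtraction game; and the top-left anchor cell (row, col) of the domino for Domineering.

PV length from [.OX/.../X..]: 6 plies

[.OX/.../X..] O move#1: (0,0):-1/OOX/.../X.., (1,0):-1/.OX/O../X.., (1,1):+0/.OX/.O./X..*, (1,2):-1/.OX/..O/X.., (2,1):-1/.OX/.../XO., (2,2):-1/.OX/.../X.O
[.OX/.O./X..] X move#2: (0,0):-1/XOX/.O./X.., (1,0):-1/.OX/XO./X.., (1,2):-1/.OX/.OX/X.., (2,1):+0/.OX/.O./XX.*, (2,2):-1/.OX/.O./X.X
[.OX/.O./XX.] O move#3: (0,0):-1/OOX/.O./XX., (1,0):-1/.OX/OO./XX., (1,2):-1/.OX/.OO/XX., (2,2):+0/.OX/.O./XXO*
[.OX/.O./XXO] X move#4: (0,0):+0/XOX/.O./XXO*, (1,0):-1/.OX/XO./XXO, (1,2):-1/.OX/.OX/XXO
[XOX/.O./XXO] O move#5: (1,0):+0/XOX/OO./XXO*, (1,2):-1/XOX/.OO/XXO
[XOX/OO./XXO] X move#6: (1,2):+0/XOX/OOX/XXO*
[XOX/OOX/XXO] end (terminal +0, O#7); searched .OX/.../X.. to 6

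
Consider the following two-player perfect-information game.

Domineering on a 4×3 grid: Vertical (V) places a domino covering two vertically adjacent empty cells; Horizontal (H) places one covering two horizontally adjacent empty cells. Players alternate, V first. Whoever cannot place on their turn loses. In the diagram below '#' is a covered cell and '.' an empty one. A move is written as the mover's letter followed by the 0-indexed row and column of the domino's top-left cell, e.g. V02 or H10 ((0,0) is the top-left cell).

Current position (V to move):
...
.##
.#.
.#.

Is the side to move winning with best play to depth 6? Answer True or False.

ply 1, V at .../.##/.#./.#. | V00=+1→#../###/.#./.#.*; V10=+1→.../###/##./.#.; V20=+1→.../.##/##./##.; V22=+1→.../.##/.##/.##
ply 2, H at #../###/.#./.#. | H01=-1→###/###/.#./.#.*
ply 3, V at ###/###/.#./.#. | V20=+1→###/###/##./##.*; V22=+1→###/###/.##/.##
ply 4: ###/###/##./##. is terminal -1 (H); from .../.##/.#./.#. depth 6

V winning at [.../.##/.#./.#.]: True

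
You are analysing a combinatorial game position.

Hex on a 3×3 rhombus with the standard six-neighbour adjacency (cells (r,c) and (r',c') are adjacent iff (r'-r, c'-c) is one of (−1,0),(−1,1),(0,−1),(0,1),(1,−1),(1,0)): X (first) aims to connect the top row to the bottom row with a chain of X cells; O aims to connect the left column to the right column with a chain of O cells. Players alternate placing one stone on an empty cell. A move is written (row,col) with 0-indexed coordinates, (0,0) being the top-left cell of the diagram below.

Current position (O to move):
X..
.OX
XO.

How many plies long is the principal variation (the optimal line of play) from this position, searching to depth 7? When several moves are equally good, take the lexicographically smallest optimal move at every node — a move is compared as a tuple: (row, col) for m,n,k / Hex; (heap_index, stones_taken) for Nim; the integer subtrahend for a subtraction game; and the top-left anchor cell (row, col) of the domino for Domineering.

PV length from [X../.OX/XO.]: 3 plies

p1 O@[X../.OX/XO.]: (0,1)[XO./.OX/XO.]-1 (0,2)[X.O/.OX/XO.]-1 (1,0)[X../OOX/XO.]+1* (2,2)[X../.OX/XOO]-1
p2 X@[X../OOX/XO.]: (0,1)[XX./OOX/XO.]-1* (0,2)[X.X/OOX/XO.]-1 (2,2)[X../OOX/XOX]-1
p3 O@[XX./OOX/XO.]: (0,2)[XXO/OOX/XO.]+1* (2,2)[XX./OOX/XOO]+1
p4 X@[XXO/OOX/XO.] terminal -1; root [X../.OX/XO.] d7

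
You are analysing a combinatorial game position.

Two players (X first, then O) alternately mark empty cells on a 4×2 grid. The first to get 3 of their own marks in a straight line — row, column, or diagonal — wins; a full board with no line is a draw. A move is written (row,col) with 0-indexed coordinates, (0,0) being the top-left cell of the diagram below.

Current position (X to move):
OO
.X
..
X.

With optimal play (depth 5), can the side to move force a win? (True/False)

X winning at [OO/.X/../X.]: False

p1 X@[OO/.X/../X.]: (1,0)[OO/XX/../X.]+0* (2,0)[OO/.X/X./X.]+0 (2,1)[OO/.X/.X/X.]+0 (3,1)[OO/.X/../XX]+0
p2 O@[OO/XX/../X.]: (2,0)[OO/XX/O./X.]+0* (2,1)[OO/XX/.O/X.]-1 (3,1)[OO/XX/../XO]-1
p3 X@[OO/XX/O./X.]: (2,1)[OO/XX/OX/X.]+0* (3,1)[OO/XX/O./XX]+0
p4 O@[OO/XX/OX/X.]: (3,1)[OO/XX/OX/XO]+0*
p5 X@[OO/XX/OX/XO] terminal +0; root [OO/.X/../X.] d5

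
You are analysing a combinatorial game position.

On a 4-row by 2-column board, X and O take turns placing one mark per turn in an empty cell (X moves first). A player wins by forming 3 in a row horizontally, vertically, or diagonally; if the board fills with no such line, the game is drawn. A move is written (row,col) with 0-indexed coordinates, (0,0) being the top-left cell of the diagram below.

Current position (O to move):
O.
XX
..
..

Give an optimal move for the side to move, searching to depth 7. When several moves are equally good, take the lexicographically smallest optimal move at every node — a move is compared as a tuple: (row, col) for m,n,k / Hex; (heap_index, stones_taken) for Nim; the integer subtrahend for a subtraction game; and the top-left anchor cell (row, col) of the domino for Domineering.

O's best at [O./XX/../..]: (0,1)

ply 1, O at O./XX/../.. | (0,1)=+0→OO/XX/../..*; (2,0)=-1→O./XX/O./..; (2,1)=+0→O./XX/.O/..; (3,0)=-1→O./XX/../O.; (3,1)=+0→O./XX/../.O
ply 2, X at OO/XX/../.. | (2,0)=+0→OO/XX/X./..*; (2,1)=+0→OO/XX/.X/..; (3,0)=+0→OO/XX/../X.; (3,1)=+0→OO/XX/../.X
ply 3, O at OO/XX/X./.. | (2,1)=-1→OO/XX/XO/..; (3,0)=+0→OO/XX/X./O.*; (3,1)=-1→OO/XX/X./.O
ply 4, X at OO/XX/X./O. | (2,1)=+0→OO/XX/XX/O.*; (3,1)=+0→OO/XX/X./OX
ply 5, O at OO/XX/XX/O. | (3,1)=+0→OO/XX/XX/OO*
ply 6: OO/XX/XX/OO is terminal +0 (X); from O./XX/../.. depth 7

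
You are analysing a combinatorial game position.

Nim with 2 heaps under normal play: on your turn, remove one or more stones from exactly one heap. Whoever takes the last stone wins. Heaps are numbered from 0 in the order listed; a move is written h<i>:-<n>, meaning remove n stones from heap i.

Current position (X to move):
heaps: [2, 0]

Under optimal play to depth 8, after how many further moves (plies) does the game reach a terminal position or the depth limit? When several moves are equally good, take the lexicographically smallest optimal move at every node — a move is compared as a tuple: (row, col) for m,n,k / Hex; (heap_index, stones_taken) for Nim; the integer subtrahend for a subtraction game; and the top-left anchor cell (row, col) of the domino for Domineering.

p1 X@[(2,0)]: h0:-1[(1,0)]-1 h0:-2[(0,0)]+1*
p2 O@[(0,0)] terminal -1; root [(2,0)] d8

PV length from [(2,0)]: 1 ply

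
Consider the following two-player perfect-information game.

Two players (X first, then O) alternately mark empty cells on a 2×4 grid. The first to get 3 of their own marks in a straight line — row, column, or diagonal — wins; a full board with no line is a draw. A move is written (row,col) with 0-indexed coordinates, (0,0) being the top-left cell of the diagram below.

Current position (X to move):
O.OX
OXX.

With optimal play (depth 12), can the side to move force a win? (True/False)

X winning at [O.OX/OXX.]: True

ply 1, X at O.OX/OXX. | (0,1)=+0→OXOX/OXX.; (1,3)=+1→O.OX/OXXX*
ply 2: O.OX/OXXX is terminal -1 (O); from O.OX/OXX. depth 12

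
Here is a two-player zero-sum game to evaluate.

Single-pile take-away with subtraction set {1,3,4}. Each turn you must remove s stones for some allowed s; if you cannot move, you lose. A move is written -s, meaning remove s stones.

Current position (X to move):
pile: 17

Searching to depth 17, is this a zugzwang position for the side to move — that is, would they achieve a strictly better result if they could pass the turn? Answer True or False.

ply 1, X at 17 | -1=+1→16*; -3=+1→14; -4=-1→13
ply 2, O at 16 | -1=-1→15*; -3=-1→13; -4=-1→12
ply 3, X at 15 | -1=+1→14*; -3=-1→12; -4=-1→11
ply 4, O at 14 | -1=-1→13*; -3=-1→11; -4=-1→10
ply 5, X at 13 | -1=-1→12; -3=-1→10; -4=+1→9*
ply 6, O at 9 | -1=-1→8*; -3=-1→6; -4=-1→5
ply 7, X at 8 | -1=+1→7*; -3=-1→5; -4=-1→4
ply 8, O at 7 | -1=-1→6*; -3=-1→4; -4=-1→3
ply 9, X at 6 | -1=-1→5; -3=-1→3; -4=+1→2*
ply 10, O at 2 | -1=-1→1*
ply 11, X at 1 | -1=+1→0*
ply 12: 0 is terminal -1 (O); from 17 depth 17
if X skipped the turn, O would face:
~ ply 1, O at 17 | -1=+1→16*; -3=+1→14; -4=-1→13
~ ply 2, X at 16 | -1=-1→15*; -3=-1→13; -4=-1→12
~ ply 3, O at 15 | -1=+1→14*; -3=-1→12; -4=-1→11
~ ply 4, X at 14 | -1=-1→13*; -3=-1→11; -4=-1→10
~ ply 5, O at 13 | -1=-1→12; -3=-1→10; -4=+1→9*
~ ply 6, X at 9 | -1=-1→8*; -3=-1→6; -4=-1→5
~ ply 7, O at 8 | -1=+1→7*; -3=-1→5; -4=-1→4
~ ply 8, X at 7 | -1=-1→6*; -3=-1→4; -4=-1→3
~ ply 9, O at 6 | -1=-1→5; -3=-1→3; -4=+1→2*
~ ply 10, X at 2 | -1=-1→1*
~ ply 11, O at 1 | -1=+1→0*
~ ply 12: 0 is terminal -1 (X); from 17 depth 17
compare (X): move=+1 vs pass=-1

zugzwang(17, X) = False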